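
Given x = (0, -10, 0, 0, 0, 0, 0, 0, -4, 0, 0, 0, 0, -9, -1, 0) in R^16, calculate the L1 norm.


Non-zero entries: [(1, -10), (8, -4), (13, -9), (14, -1)]
Absolute values: [10, 4, 9, 1]
||x||_1 = sum = 24.

24


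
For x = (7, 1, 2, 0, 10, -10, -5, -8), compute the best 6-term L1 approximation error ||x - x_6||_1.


Sorted |x_i| descending: [10, 10, 8, 7, 5, 2, 1, 0]
Keep top 6: [10, 10, 8, 7, 5, 2]
Tail entries: [1, 0]
L1 error = sum of tail = 1.

1


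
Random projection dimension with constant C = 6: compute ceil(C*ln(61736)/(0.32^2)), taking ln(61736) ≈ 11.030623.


ln(61736) ≈ 11.030623.
eps^2 = 0.32^2 = 0.1024.
C*ln(N)/eps^2 ≈ 6*11.030623/0.1024 ≈ 646.3256.
m = ceil(646.3256) = 647.

647


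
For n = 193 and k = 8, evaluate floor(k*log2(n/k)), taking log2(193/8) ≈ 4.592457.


log2(n/k) = log2(193/8) ≈ 4.592457.
k*log2(n/k) ≈ 8*4.592457 = 36.739656.
floor(36.739656) = 36.

36


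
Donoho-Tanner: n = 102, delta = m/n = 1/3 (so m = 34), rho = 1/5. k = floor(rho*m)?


m = 1/3*102 = 34.
rho = 1/5.
rho*m = 1/5*34 = 6.8.
k = floor(6.8) = 6.

6


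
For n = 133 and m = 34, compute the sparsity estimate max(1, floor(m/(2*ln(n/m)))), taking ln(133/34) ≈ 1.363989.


n/m = 133/34.
ln(n/m) ≈ 1.363989.
2*ln(n/m) ≈ 2.727978.
m/(2*ln(n/m)) ≈ 34/2.727978 ≈ 12.4634.
floor = 12.
k_max = max(1, 12) = 12.

12


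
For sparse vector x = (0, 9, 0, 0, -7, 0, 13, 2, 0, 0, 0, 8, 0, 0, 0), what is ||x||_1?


Non-zero entries: [(1, 9), (4, -7), (6, 13), (7, 2), (11, 8)]
Absolute values: [9, 7, 13, 2, 8]
||x||_1 = sum = 39.

39


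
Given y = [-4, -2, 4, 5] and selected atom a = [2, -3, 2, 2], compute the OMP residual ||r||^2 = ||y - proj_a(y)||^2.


a^T a = 21.
a^T y = 16.
coeff = 16/21 = 16/21.
||r||^2 = 1025/21.

1025/21


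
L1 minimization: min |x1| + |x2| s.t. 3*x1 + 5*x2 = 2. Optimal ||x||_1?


Axis intercepts:
  x1 = 2/3, x2 = 0: L1 = 2/3
  x1 = 0, x2 = 2/5: L1 = 2/5
x* = (0, 2/5)
||x*||_1 = 2/5.

2/5


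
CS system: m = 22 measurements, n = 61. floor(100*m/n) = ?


100*m/n = 100*22/61 ≈ 36.0656.
floor = 36.

36


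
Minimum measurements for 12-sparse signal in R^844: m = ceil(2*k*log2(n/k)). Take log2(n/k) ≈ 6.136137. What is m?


log2(n/k) = log2(844/12) ≈ 6.136137.
2*k*log2(n/k) ≈ 2*12*6.136137 = 147.267288.
m = ceil(147.267288) = 148.

148


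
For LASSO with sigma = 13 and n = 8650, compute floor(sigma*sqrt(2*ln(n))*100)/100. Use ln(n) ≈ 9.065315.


ln(8650) ≈ 9.065315.
2*ln(n) ≈ 18.13063.
sqrt(2*ln(n)) ≈ sqrt(18.13063) ≈ 4.258008.
lambda ≈ 13*4.258008 = 55.354104.
floor(lambda*100)/100 = 55.35.

55.35


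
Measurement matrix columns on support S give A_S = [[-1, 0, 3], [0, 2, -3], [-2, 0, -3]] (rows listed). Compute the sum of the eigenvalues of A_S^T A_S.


Sum of eigenvalues of A_S^T A_S = trace(A_S^T A_S) = sum of squared column norms of A_S.
A_S^T A_S diagonal: [5, 4, 27].
trace = 5 + 4 + 27 = 36.

36


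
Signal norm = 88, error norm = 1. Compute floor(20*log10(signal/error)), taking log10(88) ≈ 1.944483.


||x||/||e|| = 88/1 = 88.
log10(88) ≈ 1.944483.
20*log10(||x||/||e||) ≈ 20*1.944483 = 38.88966.
floor(38.88966) = 38.

38


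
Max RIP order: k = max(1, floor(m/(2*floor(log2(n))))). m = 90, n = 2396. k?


floor(log2(2396)) = 11.
2*11 = 22.
m/(2*floor(log2(n))) = 90/22 ≈ 4.0909.
floor = 4.
k = max(1, 4) = 4.

4


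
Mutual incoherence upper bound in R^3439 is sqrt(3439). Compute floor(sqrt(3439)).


58^2 = 3364 <= 3439 < 3481 = 59^2, so 58 <= sqrt(3439) < 59.
floor(sqrt(3439)) = 58.

58


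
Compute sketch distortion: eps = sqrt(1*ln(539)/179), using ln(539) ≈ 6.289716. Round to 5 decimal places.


ln(539) ≈ 6.289716.
1*ln(N)/m ≈ 1*6.289716/179 ≈ 0.03513808.
eps = sqrt(0.03513808) ≈ 0.1874515 ≈ 0.18745.

0.18745


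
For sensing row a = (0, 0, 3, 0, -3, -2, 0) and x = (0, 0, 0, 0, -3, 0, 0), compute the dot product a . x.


Non-zero terms: ['-3*-3']
Products: [9]
y = sum = 9.

9


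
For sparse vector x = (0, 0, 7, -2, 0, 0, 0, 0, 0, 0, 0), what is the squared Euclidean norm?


Non-zero entries: [(2, 7), (3, -2)]
Squares: [49, 4]
||x||_2^2 = sum = 53.

53


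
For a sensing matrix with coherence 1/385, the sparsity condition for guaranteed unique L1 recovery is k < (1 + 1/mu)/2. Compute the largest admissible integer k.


1/mu = 385.
1 + 1/mu = 386.
(1 + 1/mu)/2 = 193 is an integer and the inequality is strict, so k_max = 193 - 1 = 192.

192


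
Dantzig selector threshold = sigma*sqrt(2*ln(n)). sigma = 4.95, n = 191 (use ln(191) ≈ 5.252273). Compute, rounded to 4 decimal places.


ln(191) ≈ 5.252273.
2*ln(n) ≈ 10.504546.
sqrt(2*ln(n)) ≈ sqrt(10.504546) ≈ 3.241072.
threshold ≈ 4.95*3.241072 = 16.0433064 ≈ 16.0433.

16.0433


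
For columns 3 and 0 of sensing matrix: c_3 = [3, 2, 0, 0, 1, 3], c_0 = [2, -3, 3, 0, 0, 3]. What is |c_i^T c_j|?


Inner product: 3*2 + 2*-3 + 0*3 + 0*0 + 1*0 + 3*3
Products: [6, -6, 0, 0, 0, 9]
Sum = 9.
|dot| = 9.

9


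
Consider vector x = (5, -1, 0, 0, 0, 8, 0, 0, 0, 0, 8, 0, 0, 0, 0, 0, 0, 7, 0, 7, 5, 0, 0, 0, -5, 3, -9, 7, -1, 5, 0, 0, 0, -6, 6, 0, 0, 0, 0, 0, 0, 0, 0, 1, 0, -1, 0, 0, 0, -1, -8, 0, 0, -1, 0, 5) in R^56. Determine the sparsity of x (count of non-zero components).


Non-zero positions: [0, 1, 5, 10, 17, 19, 20, 24, 25, 26, 27, 28, 29, 33, 34, 43, 45, 49, 50, 53, 55].
Sparsity = 21.

21


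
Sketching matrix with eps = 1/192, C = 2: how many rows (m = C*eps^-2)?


1/eps = 192.
(1/eps)^2 = 36864.
m = 2*36864 = 73728.

73728


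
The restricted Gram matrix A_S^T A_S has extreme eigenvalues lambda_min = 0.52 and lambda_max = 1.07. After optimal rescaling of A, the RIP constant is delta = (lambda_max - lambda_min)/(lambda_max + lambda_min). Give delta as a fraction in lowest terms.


lambda_max - lambda_min = 1.07 - 0.52 = 0.55.
lambda_max + lambda_min = 1.07 + 0.52 = 1.59.
delta = 0.55/1.59 = 55/159.

55/159


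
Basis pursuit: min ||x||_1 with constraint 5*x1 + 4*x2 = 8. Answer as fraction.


Axis intercepts:
  x1 = 8/5, x2 = 0: L1 = 8/5
  x1 = 0, x2 = 2: L1 = 2
x* = (8/5, 0)
||x*||_1 = 8/5.

8/5


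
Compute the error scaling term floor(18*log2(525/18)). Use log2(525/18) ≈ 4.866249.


log2(n/k) = log2(525/18) ≈ 4.866249.
k*log2(n/k) ≈ 18*4.866249 = 87.592482.
floor(87.592482) = 87.

87


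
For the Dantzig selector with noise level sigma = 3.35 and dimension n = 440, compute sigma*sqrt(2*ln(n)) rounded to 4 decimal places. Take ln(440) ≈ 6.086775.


ln(440) ≈ 6.086775.
2*ln(n) ≈ 12.17355.
sqrt(2*ln(n)) ≈ sqrt(12.17355) ≈ 3.489061.
threshold ≈ 3.35*3.489061 = 11.68835435 ≈ 11.6884.

11.6884


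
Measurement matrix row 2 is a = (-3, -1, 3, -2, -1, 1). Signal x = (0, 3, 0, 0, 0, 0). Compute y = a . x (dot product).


Non-zero terms: ['-1*3']
Products: [-3]
y = sum = -3.

-3


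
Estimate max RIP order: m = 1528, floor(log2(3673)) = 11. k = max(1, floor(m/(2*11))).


floor(log2(3673)) = 11.
2*11 = 22.
m/(2*floor(log2(n))) = 1528/22 ≈ 69.4545.
floor = 69.
k = max(1, 69) = 69.

69


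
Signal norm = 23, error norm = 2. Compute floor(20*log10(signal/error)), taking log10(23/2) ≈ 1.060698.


||x||/||e|| = 23/2.
log10(23/2) ≈ 1.060698.
20*log10(||x||/||e||) ≈ 20*1.060698 = 21.21396.
floor(21.21396) = 21.

21


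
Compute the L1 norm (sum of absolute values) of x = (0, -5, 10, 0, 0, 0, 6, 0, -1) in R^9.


Non-zero entries: [(1, -5), (2, 10), (6, 6), (8, -1)]
Absolute values: [5, 10, 6, 1]
||x||_1 = sum = 22.

22


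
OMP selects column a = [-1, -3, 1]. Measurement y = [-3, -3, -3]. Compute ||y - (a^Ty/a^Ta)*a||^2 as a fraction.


a^T a = 11.
a^T y = 9.
coeff = 9/11 = 9/11.
||r||^2 = 216/11.

216/11


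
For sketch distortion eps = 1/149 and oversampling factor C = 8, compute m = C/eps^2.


1/eps = 149.
(1/eps)^2 = 22201.
m = 8*22201 = 177608.

177608


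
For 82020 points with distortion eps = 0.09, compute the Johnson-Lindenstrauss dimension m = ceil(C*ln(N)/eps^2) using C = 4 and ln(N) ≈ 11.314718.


ln(82020) ≈ 11.314718.
eps^2 = 0.09^2 = 0.0081.
C*ln(N)/eps^2 ≈ 4*11.314718/0.0081 ≈ 5587.5151.
m = ceil(5587.5151) = 5588.

5588


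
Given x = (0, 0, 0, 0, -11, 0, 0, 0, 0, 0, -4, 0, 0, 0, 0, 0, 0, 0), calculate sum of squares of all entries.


Non-zero entries: [(4, -11), (10, -4)]
Squares: [121, 16]
||x||_2^2 = sum = 137.

137


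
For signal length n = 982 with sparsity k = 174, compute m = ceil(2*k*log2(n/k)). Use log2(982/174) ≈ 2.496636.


log2(n/k) = log2(982/174) ≈ 2.496636.
2*k*log2(n/k) ≈ 2*174*2.496636 = 868.829328.
m = ceil(868.829328) = 869.

869


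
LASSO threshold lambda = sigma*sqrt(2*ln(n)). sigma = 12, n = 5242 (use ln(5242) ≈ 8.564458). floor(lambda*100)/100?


ln(5242) ≈ 8.564458.
2*ln(n) ≈ 17.128916.
sqrt(2*ln(n)) ≈ sqrt(17.128916) ≈ 4.138709.
lambda ≈ 12*4.138709 = 49.664508.
floor(lambda*100)/100 = 49.66.

49.66


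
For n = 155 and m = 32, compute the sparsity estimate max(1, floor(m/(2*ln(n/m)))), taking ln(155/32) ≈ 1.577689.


n/m = 155/32.
ln(n/m) ≈ 1.577689.
2*ln(n/m) ≈ 3.155378.
m/(2*ln(n/m)) ≈ 32/3.155378 ≈ 10.1414.
floor = 10.
k_max = max(1, 10) = 10.

10


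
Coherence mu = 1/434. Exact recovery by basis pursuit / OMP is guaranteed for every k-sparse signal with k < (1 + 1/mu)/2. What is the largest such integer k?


1/mu = 434.
1 + 1/mu = 435.
(1 + 1/mu)/2 = 217.5 is not an integer, so k_max = floor(217.5) = 217.

217


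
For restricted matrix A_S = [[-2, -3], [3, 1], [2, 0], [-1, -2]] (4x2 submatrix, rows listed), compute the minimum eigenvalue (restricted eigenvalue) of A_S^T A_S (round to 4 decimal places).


A_S^T A_S = [[18, 11], [11, 14]].
trace = 32.
det = 131.
disc = trace^2 - 4*det = 1024 - 4*131 = 500.
sqrt(500) ≈ 22.360680.
lam_min = (32 - sqrt(500))/2 ≈ (32 - 22.360680)/2 = 4.81966 ≈ 4.8197.

4.8197


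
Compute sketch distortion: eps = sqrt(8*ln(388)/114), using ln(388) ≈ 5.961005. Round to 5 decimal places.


ln(388) ≈ 5.961005.
8*ln(N)/m ≈ 8*5.961005/114 ≈ 0.41831614.
eps = sqrt(0.41831614) ≈ 0.6467736 ≈ 0.64677.

0.64677


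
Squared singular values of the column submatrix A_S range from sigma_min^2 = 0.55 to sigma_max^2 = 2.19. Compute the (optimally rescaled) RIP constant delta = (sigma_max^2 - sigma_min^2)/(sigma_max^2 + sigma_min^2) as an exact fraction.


lambda_max - lambda_min = 2.19 - 0.55 = 1.64.
lambda_max + lambda_min = 2.19 + 0.55 = 2.74.
delta = 1.64/2.74 = 164/274 = 82/137.

82/137


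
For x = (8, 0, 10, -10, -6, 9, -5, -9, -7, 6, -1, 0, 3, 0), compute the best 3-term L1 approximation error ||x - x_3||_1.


Sorted |x_i| descending: [10, 10, 9, 9, 8, 7, 6, 6, 5, 3, 1, 0, 0, 0]
Keep top 3: [10, 10, 9]
Tail entries: [9, 8, 7, 6, 6, 5, 3, 1, 0, 0, 0]
L1 error = sum of tail = 45.

45


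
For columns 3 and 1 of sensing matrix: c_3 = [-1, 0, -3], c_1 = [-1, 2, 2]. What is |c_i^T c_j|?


Inner product: -1*-1 + 0*2 + -3*2
Products: [1, 0, -6]
Sum = -5.
|dot| = 5.

5


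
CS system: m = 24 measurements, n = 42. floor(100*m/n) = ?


100*m/n = 100*24/42 ≈ 57.1429.
floor = 57.

57


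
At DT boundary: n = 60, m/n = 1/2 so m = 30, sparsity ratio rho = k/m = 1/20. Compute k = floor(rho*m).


m = 1/2*60 = 30.
rho = 1/20.
rho*m = 1/20*30 = 1.5.
k = floor(1.5) = 1.

1


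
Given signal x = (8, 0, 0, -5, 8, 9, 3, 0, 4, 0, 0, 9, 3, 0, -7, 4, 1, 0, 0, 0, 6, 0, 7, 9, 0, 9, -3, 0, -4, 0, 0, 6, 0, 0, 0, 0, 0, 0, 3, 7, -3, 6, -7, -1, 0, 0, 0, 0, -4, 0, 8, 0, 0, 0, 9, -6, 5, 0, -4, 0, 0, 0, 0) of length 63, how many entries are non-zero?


Non-zero positions: [0, 3, 4, 5, 6, 8, 11, 12, 14, 15, 16, 20, 22, 23, 25, 26, 28, 31, 38, 39, 40, 41, 42, 43, 48, 50, 54, 55, 56, 58].
Sparsity = 30.

30


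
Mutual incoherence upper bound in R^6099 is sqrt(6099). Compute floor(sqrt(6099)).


78^2 = 6084 <= 6099 < 6241 = 79^2, so 78 <= sqrt(6099) < 79.
floor(sqrt(6099)) = 78.

78


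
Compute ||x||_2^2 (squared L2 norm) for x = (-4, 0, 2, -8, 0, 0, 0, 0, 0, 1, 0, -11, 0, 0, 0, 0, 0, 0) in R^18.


Non-zero entries: [(0, -4), (2, 2), (3, -8), (9, 1), (11, -11)]
Squares: [16, 4, 64, 1, 121]
||x||_2^2 = sum = 206.

206


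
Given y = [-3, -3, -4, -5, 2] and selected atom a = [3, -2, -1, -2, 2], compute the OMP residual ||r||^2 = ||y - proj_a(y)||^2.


a^T a = 22.
a^T y = 15.
coeff = 15/22 = 15/22.
||r||^2 = 1161/22.

1161/22


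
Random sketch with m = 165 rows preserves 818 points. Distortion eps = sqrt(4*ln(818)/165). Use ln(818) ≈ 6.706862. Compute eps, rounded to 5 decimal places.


ln(818) ≈ 6.706862.
4*ln(N)/m ≈ 4*6.706862/165 ≈ 0.16259059.
eps = sqrt(0.16259059) ≈ 0.4032252 ≈ 0.40323.

0.40323


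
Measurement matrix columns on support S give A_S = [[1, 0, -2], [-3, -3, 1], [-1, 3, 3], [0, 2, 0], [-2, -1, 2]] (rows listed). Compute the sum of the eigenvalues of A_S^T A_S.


Sum of eigenvalues of A_S^T A_S = trace(A_S^T A_S) = sum of squared column norms of A_S.
A_S^T A_S diagonal: [15, 23, 18].
trace = 15 + 23 + 18 = 56.

56


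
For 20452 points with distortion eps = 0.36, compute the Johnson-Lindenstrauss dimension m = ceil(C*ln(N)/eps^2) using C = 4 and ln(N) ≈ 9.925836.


ln(20452) ≈ 9.925836.
eps^2 = 0.36^2 = 0.1296.
C*ln(N)/eps^2 ≈ 4*9.925836/0.1296 ≈ 306.353.
m = ceil(306.353) = 307.

307


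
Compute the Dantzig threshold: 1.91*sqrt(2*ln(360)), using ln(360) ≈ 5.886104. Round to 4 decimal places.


ln(360) ≈ 5.886104.
2*ln(n) ≈ 11.772208.
sqrt(2*ln(n)) ≈ sqrt(11.772208) ≈ 3.431065.
threshold ≈ 1.91*3.431065 = 6.55333415 ≈ 6.5533.

6.5533


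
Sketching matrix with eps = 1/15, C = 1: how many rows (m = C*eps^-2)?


1/eps = 15.
(1/eps)^2 = 225.
m = 1*225 = 225.

225


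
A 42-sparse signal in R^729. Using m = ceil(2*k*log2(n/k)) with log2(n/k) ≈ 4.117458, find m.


log2(n/k) = log2(729/42) ≈ 4.117458.
2*k*log2(n/k) ≈ 2*42*4.117458 = 345.866472.
m = ceil(345.866472) = 346.

346


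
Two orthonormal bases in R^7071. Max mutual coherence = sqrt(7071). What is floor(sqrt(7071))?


84^2 = 7056 <= 7071 < 7225 = 85^2, so 84 <= sqrt(7071) < 85.
floor(sqrt(7071)) = 84.

84


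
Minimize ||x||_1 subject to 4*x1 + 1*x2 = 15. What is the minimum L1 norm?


Axis intercepts:
  x1 = 15/4, x2 = 0: L1 = 15/4
  x1 = 0, x2 = 15: L1 = 15
x* = (15/4, 0)
||x*||_1 = 15/4.

15/4


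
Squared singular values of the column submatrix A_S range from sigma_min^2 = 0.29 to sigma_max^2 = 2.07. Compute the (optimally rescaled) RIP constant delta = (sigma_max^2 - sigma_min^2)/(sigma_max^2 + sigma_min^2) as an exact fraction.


lambda_max - lambda_min = 2.07 - 0.29 = 1.78.
lambda_max + lambda_min = 2.07 + 0.29 = 2.36.
delta = 1.78/2.36 = 178/236 = 89/118.

89/118


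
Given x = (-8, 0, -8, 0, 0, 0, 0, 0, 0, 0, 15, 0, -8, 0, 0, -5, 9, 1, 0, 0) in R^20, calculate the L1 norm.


Non-zero entries: [(0, -8), (2, -8), (10, 15), (12, -8), (15, -5), (16, 9), (17, 1)]
Absolute values: [8, 8, 15, 8, 5, 9, 1]
||x||_1 = sum = 54.

54


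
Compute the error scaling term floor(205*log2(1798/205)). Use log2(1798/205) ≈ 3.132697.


log2(n/k) = log2(1798/205) ≈ 3.132697.
k*log2(n/k) ≈ 205*3.132697 = 642.202885.
floor(642.202885) = 642.

642


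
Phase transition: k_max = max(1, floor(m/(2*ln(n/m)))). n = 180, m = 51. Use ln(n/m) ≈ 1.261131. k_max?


n/m = 180/51 = 60/17.
ln(n/m) ≈ 1.261131.
2*ln(n/m) ≈ 2.522262.
m/(2*ln(n/m)) ≈ 51/2.522262 ≈ 20.2199.
floor = 20.
k_max = max(1, 20) = 20.

20


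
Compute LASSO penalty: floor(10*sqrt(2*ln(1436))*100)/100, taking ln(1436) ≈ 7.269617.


ln(1436) ≈ 7.269617.
2*ln(n) ≈ 14.539234.
sqrt(2*ln(n)) ≈ sqrt(14.539234) ≈ 3.813035.
lambda ≈ 10*3.813035 = 38.13035.
floor(lambda*100)/100 = 38.13.

38.13


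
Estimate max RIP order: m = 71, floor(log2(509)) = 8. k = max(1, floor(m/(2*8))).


floor(log2(509)) = 8.
2*8 = 16.
m/(2*floor(log2(n))) = 71/16 ≈ 4.4375.
floor = 4.
k = max(1, 4) = 4.

4


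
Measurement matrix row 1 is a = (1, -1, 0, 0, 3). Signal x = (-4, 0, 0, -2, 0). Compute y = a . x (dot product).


Non-zero terms: ['1*-4', '0*-2']
Products: [-4, 0]
y = sum = -4.

-4


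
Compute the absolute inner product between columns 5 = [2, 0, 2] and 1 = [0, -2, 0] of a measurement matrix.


Inner product: 2*0 + 0*-2 + 2*0
Products: [0, 0, 0]
Sum = 0.
|dot| = 0.

0


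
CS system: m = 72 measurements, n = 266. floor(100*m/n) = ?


100*m/n = 100*72/266 ≈ 27.0677.
floor = 27.

27


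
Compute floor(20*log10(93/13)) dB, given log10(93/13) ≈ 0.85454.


||x||/||e|| = 93/13.
log10(93/13) ≈ 0.85454.
20*log10(||x||/||e||) ≈ 20*0.85454 = 17.0908.
floor(17.0908) = 17.

17


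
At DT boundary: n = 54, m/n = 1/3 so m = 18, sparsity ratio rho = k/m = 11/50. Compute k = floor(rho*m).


m = 1/3*54 = 18.
rho = 11/50.
rho*m = 11/50*18 = 3.96.
k = floor(3.96) = 3.

3


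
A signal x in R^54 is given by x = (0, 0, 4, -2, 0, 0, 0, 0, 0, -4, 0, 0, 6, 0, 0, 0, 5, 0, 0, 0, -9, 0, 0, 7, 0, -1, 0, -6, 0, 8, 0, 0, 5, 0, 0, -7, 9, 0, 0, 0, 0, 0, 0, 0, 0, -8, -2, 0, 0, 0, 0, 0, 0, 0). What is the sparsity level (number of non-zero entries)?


Non-zero positions: [2, 3, 9, 12, 16, 20, 23, 25, 27, 29, 32, 35, 36, 45, 46].
Sparsity = 15.

15


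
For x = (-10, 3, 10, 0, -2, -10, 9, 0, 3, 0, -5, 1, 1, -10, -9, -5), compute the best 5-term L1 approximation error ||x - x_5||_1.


Sorted |x_i| descending: [10, 10, 10, 10, 9, 9, 5, 5, 3, 3, 2, 1, 1, 0, 0, 0]
Keep top 5: [10, 10, 10, 10, 9]
Tail entries: [9, 5, 5, 3, 3, 2, 1, 1, 0, 0, 0]
L1 error = sum of tail = 29.

29


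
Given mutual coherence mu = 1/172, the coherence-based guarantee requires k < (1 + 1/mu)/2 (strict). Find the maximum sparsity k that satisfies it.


1/mu = 172.
1 + 1/mu = 173.
(1 + 1/mu)/2 = 86.5 is not an integer, so k_max = floor(86.5) = 86.

86


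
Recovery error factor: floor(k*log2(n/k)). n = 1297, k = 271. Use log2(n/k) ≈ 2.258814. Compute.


log2(n/k) = log2(1297/271) ≈ 2.258814.
k*log2(n/k) ≈ 271*2.258814 = 612.138594.
floor(612.138594) = 612.

612


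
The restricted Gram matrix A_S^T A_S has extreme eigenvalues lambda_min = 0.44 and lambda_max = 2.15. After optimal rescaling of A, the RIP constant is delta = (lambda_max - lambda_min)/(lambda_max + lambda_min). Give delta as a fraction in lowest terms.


lambda_max - lambda_min = 2.15 - 0.44 = 1.71.
lambda_max + lambda_min = 2.15 + 0.44 = 2.59.
delta = 1.71/2.59 = 171/259.

171/259


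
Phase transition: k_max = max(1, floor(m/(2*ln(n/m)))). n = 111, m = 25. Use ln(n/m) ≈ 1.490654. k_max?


n/m = 111/25.
ln(n/m) ≈ 1.490654.
2*ln(n/m) ≈ 2.981308.
m/(2*ln(n/m)) ≈ 25/2.981308 ≈ 8.3856.
floor = 8.
k_max = max(1, 8) = 8.

8


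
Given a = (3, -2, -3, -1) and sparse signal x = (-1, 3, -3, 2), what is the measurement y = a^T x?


Non-zero terms: ['3*-1', '-2*3', '-3*-3', '-1*2']
Products: [-3, -6, 9, -2]
y = sum = -2.

-2


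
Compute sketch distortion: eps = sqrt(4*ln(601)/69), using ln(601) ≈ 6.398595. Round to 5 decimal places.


ln(601) ≈ 6.398595.
4*ln(N)/m ≈ 4*6.398595/69 ≈ 0.37093304.
eps = sqrt(0.37093304) ≈ 0.6090427 ≈ 0.60904.

0.60904


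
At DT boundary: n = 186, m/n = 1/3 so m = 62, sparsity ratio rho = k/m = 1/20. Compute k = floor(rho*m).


m = 1/3*186 = 62.
rho = 1/20.
rho*m = 1/20*62 = 3.1.
k = floor(3.1) = 3.

3


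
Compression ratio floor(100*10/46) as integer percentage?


100*m/n = 100*10/46 ≈ 21.7391.
floor = 21.

21


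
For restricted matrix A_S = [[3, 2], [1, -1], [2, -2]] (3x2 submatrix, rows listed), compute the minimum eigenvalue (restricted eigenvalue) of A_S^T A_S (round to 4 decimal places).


A_S^T A_S = [[14, 1], [1, 9]].
trace = 23.
det = 125.
disc = trace^2 - 4*det = 529 - 4*125 = 29.
sqrt(29) ≈ 5.385165.
lam_min = (23 - sqrt(29))/2 ≈ (23 - 5.385165)/2 = 8.8074175 ≈ 8.8074.

8.8074


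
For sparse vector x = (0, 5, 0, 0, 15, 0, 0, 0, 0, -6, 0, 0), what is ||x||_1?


Non-zero entries: [(1, 5), (4, 15), (9, -6)]
Absolute values: [5, 15, 6]
||x||_1 = sum = 26.

26


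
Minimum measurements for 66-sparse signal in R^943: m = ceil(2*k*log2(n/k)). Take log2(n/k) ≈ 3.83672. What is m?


log2(n/k) = log2(943/66) ≈ 3.83672.
2*k*log2(n/k) ≈ 2*66*3.83672 = 506.44704.
m = ceil(506.44704) = 507.

507


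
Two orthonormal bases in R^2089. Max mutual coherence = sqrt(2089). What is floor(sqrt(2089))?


45^2 = 2025 <= 2089 < 2116 = 46^2, so 45 <= sqrt(2089) < 46.
floor(sqrt(2089)) = 45.

45


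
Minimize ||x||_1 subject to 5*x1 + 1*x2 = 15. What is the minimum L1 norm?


Axis intercepts:
  x1 = 3, x2 = 0: L1 = 3
  x1 = 0, x2 = 15: L1 = 15
x* = (3, 0)
||x*||_1 = 3.

3


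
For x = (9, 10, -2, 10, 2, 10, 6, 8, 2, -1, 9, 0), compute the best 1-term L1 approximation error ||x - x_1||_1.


Sorted |x_i| descending: [10, 10, 10, 9, 9, 8, 6, 2, 2, 2, 1, 0]
Keep top 1: [10]
Tail entries: [10, 10, 9, 9, 8, 6, 2, 2, 2, 1, 0]
L1 error = sum of tail = 59.

59


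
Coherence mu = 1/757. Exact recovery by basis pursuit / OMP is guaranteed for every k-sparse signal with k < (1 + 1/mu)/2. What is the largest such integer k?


1/mu = 757.
1 + 1/mu = 758.
(1 + 1/mu)/2 = 379 is an integer and the inequality is strict, so k_max = 379 - 1 = 378.

378


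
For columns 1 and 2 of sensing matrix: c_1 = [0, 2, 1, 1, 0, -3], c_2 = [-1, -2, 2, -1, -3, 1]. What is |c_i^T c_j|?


Inner product: 0*-1 + 2*-2 + 1*2 + 1*-1 + 0*-3 + -3*1
Products: [0, -4, 2, -1, 0, -3]
Sum = -6.
|dot| = 6.

6


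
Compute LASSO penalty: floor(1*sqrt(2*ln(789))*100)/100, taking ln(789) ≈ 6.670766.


ln(789) ≈ 6.670766.
2*ln(n) ≈ 13.341532.
sqrt(2*ln(n)) ≈ sqrt(13.341532) ≈ 3.652606.
lambda ≈ 1*3.652606 = 3.652606.
floor(lambda*100)/100 = 3.65.

3.65


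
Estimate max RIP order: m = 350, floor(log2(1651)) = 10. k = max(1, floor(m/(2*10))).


floor(log2(1651)) = 10.
2*10 = 20.
m/(2*floor(log2(n))) = 350/20 ≈ 17.5.
floor = 17.
k = max(1, 17) = 17.

17


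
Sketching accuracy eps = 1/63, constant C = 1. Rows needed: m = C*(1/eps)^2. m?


1/eps = 63.
(1/eps)^2 = 3969.
m = 1*3969 = 3969.

3969


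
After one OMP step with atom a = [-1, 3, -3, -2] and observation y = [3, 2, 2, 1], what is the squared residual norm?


a^T a = 23.
a^T y = -5.
coeff = -5/23 = -5/23.
||r||^2 = 389/23.

389/23


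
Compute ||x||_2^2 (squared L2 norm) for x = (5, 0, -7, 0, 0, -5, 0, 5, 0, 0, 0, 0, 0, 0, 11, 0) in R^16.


Non-zero entries: [(0, 5), (2, -7), (5, -5), (7, 5), (14, 11)]
Squares: [25, 49, 25, 25, 121]
||x||_2^2 = sum = 245.

245


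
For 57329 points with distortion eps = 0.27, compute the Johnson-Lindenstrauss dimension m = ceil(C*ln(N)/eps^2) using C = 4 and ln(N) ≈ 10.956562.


ln(57329) ≈ 10.956562.
eps^2 = 0.27^2 = 0.0729.
C*ln(N)/eps^2 ≈ 4*10.956562/0.0729 ≈ 601.1831.
m = ceil(601.1831) = 602.

602


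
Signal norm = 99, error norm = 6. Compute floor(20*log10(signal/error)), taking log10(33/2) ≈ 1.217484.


||x||/||e|| = 99/6 = 33/2.
log10(33/2) ≈ 1.217484.
20*log10(||x||/||e||) ≈ 20*1.217484 = 24.34968.
floor(24.34968) = 24.

24


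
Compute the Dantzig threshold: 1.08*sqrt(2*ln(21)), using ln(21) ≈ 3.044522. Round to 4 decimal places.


ln(21) ≈ 3.044522.
2*ln(n) ≈ 6.089044.
sqrt(2*ln(n)) ≈ sqrt(6.089044) ≈ 2.467599.
threshold ≈ 1.08*2.467599 = 2.66500692 ≈ 2.6650.

2.6650


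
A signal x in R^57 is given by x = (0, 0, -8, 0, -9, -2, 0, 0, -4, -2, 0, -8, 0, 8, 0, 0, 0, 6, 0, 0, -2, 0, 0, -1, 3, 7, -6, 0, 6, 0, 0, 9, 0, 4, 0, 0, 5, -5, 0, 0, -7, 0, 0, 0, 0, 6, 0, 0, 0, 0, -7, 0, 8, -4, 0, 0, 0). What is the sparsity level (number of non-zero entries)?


Non-zero positions: [2, 4, 5, 8, 9, 11, 13, 17, 20, 23, 24, 25, 26, 28, 31, 33, 36, 37, 40, 45, 50, 52, 53].
Sparsity = 23.

23


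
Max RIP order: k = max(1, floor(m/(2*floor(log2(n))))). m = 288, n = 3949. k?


floor(log2(3949)) = 11.
2*11 = 22.
m/(2*floor(log2(n))) = 288/22 ≈ 13.0909.
floor = 13.
k = max(1, 13) = 13.

13


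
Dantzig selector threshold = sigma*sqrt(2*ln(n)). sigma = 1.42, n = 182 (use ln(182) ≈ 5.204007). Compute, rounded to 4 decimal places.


ln(182) ≈ 5.204007.
2*ln(n) ≈ 10.408014.
sqrt(2*ln(n)) ≈ sqrt(10.408014) ≈ 3.226145.
threshold ≈ 1.42*3.226145 = 4.5811259 ≈ 4.5811.

4.5811


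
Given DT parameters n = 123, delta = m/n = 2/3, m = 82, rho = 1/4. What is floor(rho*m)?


m = 2/3*123 = 82.
rho = 1/4.
rho*m = 1/4*82 = 20.5.
k = floor(20.5) = 20.

20


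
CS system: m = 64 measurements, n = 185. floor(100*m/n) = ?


100*m/n = 100*64/185 ≈ 34.5946.
floor = 34.

34


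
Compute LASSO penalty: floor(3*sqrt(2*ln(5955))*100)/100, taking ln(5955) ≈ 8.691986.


ln(5955) ≈ 8.691986.
2*ln(n) ≈ 17.383972.
sqrt(2*ln(n)) ≈ sqrt(17.383972) ≈ 4.169409.
lambda ≈ 3*4.169409 = 12.508227.
floor(lambda*100)/100 = 12.50.

12.50


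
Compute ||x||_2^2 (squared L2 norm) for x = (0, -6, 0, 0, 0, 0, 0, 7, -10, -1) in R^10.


Non-zero entries: [(1, -6), (7, 7), (8, -10), (9, -1)]
Squares: [36, 49, 100, 1]
||x||_2^2 = sum = 186.

186


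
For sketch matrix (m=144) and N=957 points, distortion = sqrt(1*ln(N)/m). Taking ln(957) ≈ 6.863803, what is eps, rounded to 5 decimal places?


ln(957) ≈ 6.863803.
1*ln(N)/m ≈ 1*6.863803/144 ≈ 0.0476653.
eps = sqrt(0.0476653) ≈ 0.2183238 ≈ 0.21832.

0.21832


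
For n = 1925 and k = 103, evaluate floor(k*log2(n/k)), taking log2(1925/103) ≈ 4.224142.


log2(n/k) = log2(1925/103) ≈ 4.224142.
k*log2(n/k) ≈ 103*4.224142 = 435.086626.
floor(435.086626) = 435.

435


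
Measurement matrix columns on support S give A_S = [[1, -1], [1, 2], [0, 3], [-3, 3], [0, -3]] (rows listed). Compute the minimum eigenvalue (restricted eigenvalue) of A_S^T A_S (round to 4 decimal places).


A_S^T A_S = [[11, -8], [-8, 32]].
trace = 43.
det = 288.
disc = trace^2 - 4*det = 1849 - 4*288 = 697.
sqrt(697) ≈ 26.400758.
lam_min = (43 - sqrt(697))/2 ≈ (43 - 26.400758)/2 = 8.299621 ≈ 8.2996.

8.2996


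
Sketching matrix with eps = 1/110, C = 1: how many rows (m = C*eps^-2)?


1/eps = 110.
(1/eps)^2 = 12100.
m = 1*12100 = 12100.

12100


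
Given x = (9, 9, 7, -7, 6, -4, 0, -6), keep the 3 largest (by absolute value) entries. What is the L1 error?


Sorted |x_i| descending: [9, 9, 7, 7, 6, 6, 4, 0]
Keep top 3: [9, 9, 7]
Tail entries: [7, 6, 6, 4, 0]
L1 error = sum of tail = 23.

23


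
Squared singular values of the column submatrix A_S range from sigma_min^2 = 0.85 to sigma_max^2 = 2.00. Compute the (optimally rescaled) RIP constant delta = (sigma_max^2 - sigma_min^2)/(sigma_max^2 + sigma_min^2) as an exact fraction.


lambda_max - lambda_min = 2.00 - 0.85 = 1.15.
lambda_max + lambda_min = 2.00 + 0.85 = 2.85.
delta = 1.15/2.85 = 115/285 = 23/57.

23/57


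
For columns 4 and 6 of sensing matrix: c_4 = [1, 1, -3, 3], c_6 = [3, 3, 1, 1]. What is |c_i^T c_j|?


Inner product: 1*3 + 1*3 + -3*1 + 3*1
Products: [3, 3, -3, 3]
Sum = 6.
|dot| = 6.

6


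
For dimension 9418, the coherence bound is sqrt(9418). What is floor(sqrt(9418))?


97^2 = 9409 <= 9418 < 9604 = 98^2, so 97 <= sqrt(9418) < 98.
floor(sqrt(9418)) = 97.

97


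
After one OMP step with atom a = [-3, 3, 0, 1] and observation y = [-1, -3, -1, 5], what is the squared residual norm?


a^T a = 19.
a^T y = -1.
coeff = -1/19 = -1/19.
||r||^2 = 683/19.

683/19


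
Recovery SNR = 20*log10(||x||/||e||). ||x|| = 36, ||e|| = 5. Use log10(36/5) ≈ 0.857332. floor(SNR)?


||x||/||e|| = 36/5.
log10(36/5) ≈ 0.857332.
20*log10(||x||/||e||) ≈ 20*0.857332 = 17.14664.
floor(17.14664) = 17.

17


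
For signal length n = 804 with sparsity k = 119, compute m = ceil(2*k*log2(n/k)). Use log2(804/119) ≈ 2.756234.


log2(n/k) = log2(804/119) ≈ 2.756234.
2*k*log2(n/k) ≈ 2*119*2.756234 = 655.983692.
m = ceil(655.983692) = 656.

656


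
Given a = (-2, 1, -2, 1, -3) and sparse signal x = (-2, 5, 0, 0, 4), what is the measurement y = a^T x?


Non-zero terms: ['-2*-2', '1*5', '-3*4']
Products: [4, 5, -12]
y = sum = -3.

-3


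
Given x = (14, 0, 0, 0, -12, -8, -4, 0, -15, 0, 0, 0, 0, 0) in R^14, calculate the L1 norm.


Non-zero entries: [(0, 14), (4, -12), (5, -8), (6, -4), (8, -15)]
Absolute values: [14, 12, 8, 4, 15]
||x||_1 = sum = 53.

53


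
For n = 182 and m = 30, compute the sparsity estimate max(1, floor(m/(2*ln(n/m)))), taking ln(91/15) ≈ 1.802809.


n/m = 182/30 = 91/15.
ln(n/m) ≈ 1.802809.
2*ln(n/m) ≈ 3.605618.
m/(2*ln(n/m)) ≈ 30/3.605618 ≈ 8.3203.
floor = 8.
k_max = max(1, 8) = 8.

8


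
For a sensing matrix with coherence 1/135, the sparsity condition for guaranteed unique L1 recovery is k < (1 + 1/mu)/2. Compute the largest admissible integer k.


1/mu = 135.
1 + 1/mu = 136.
(1 + 1/mu)/2 = 68 is an integer and the inequality is strict, so k_max = 68 - 1 = 67.

67


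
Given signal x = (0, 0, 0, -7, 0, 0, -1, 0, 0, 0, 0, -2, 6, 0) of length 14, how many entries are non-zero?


Non-zero positions: [3, 6, 11, 12].
Sparsity = 4.

4


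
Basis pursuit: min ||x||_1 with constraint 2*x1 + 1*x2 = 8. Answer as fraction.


Axis intercepts:
  x1 = 4, x2 = 0: L1 = 4
  x1 = 0, x2 = 8: L1 = 8
x* = (4, 0)
||x*||_1 = 4.

4


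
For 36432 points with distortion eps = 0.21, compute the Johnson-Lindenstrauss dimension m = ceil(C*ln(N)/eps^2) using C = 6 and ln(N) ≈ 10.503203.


ln(36432) ≈ 10.503203.
eps^2 = 0.21^2 = 0.0441.
C*ln(N)/eps^2 ≈ 6*10.503203/0.0441 ≈ 1429.0072.
m = ceil(1429.0072) = 1430.

1430


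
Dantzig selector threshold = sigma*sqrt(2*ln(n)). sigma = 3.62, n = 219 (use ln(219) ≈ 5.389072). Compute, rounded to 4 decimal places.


ln(219) ≈ 5.389072.
2*ln(n) ≈ 10.778144.
sqrt(2*ln(n)) ≈ sqrt(10.778144) ≈ 3.283008.
threshold ≈ 3.62*3.283008 = 11.88448896 ≈ 11.8845.

11.8845


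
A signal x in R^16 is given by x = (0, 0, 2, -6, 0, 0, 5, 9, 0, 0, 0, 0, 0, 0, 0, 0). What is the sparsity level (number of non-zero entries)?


Non-zero positions: [2, 3, 6, 7].
Sparsity = 4.

4


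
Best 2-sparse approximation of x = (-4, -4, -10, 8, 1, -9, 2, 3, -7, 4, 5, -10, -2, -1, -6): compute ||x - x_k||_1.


Sorted |x_i| descending: [10, 10, 9, 8, 7, 6, 5, 4, 4, 4, 3, 2, 2, 1, 1]
Keep top 2: [10, 10]
Tail entries: [9, 8, 7, 6, 5, 4, 4, 4, 3, 2, 2, 1, 1]
L1 error = sum of tail = 56.

56


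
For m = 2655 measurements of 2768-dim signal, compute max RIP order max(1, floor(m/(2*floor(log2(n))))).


floor(log2(2768)) = 11.
2*11 = 22.
m/(2*floor(log2(n))) = 2655/22 ≈ 120.6818.
floor = 120.
k = max(1, 120) = 120.

120


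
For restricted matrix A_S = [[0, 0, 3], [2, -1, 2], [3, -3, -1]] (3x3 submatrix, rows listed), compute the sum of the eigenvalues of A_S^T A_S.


Sum of eigenvalues of A_S^T A_S = trace(A_S^T A_S) = sum of squared column norms of A_S.
A_S^T A_S diagonal: [13, 10, 14].
trace = 13 + 10 + 14 = 37.

37


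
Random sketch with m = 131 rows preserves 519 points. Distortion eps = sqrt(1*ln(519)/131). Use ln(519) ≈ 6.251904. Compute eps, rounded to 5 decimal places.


ln(519) ≈ 6.251904.
1*ln(N)/m ≈ 1*6.251904/131 ≈ 0.04772446.
eps = sqrt(0.04772446) ≈ 0.2184593 ≈ 0.21846.

0.21846


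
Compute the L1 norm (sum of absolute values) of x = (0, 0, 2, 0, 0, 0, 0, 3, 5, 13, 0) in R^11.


Non-zero entries: [(2, 2), (7, 3), (8, 5), (9, 13)]
Absolute values: [2, 3, 5, 13]
||x||_1 = sum = 23.

23


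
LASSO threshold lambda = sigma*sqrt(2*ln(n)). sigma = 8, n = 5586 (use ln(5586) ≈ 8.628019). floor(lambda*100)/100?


ln(5586) ≈ 8.628019.
2*ln(n) ≈ 17.256038.
sqrt(2*ln(n)) ≈ sqrt(17.256038) ≈ 4.154039.
lambda ≈ 8*4.154039 = 33.232312.
floor(lambda*100)/100 = 33.23.

33.23


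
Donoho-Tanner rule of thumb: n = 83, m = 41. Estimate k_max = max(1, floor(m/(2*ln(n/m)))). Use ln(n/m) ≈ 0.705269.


n/m = 83/41.
ln(n/m) ≈ 0.705269.
2*ln(n/m) ≈ 1.410538.
m/(2*ln(n/m)) ≈ 41/1.410538 ≈ 29.0669.
floor = 29.
k_max = max(1, 29) = 29.

29


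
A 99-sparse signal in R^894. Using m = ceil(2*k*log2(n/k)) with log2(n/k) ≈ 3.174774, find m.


log2(n/k) = log2(894/99) ≈ 3.174774.
2*k*log2(n/k) ≈ 2*99*3.174774 = 628.605252.
m = ceil(628.605252) = 629.

629


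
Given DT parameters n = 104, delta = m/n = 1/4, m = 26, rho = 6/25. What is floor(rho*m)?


m = 1/4*104 = 26.
rho = 6/25.
rho*m = 6/25*26 = 6.24.
k = floor(6.24) = 6.

6


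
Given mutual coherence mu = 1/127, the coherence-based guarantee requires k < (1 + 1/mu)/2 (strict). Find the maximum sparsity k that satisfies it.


1/mu = 127.
1 + 1/mu = 128.
(1 + 1/mu)/2 = 64 is an integer and the inequality is strict, so k_max = 64 - 1 = 63.

63


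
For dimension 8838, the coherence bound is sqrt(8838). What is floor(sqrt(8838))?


94^2 = 8836 <= 8838 < 9025 = 95^2, so 94 <= sqrt(8838) < 95.
floor(sqrt(8838)) = 94.

94


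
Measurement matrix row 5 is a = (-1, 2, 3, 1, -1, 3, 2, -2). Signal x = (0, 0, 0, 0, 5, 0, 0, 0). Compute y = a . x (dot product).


Non-zero terms: ['-1*5']
Products: [-5]
y = sum = -5.

-5


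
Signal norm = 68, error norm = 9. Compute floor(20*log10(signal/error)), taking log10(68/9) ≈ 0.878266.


||x||/||e|| = 68/9.
log10(68/9) ≈ 0.878266.
20*log10(||x||/||e||) ≈ 20*0.878266 = 17.56532.
floor(17.56532) = 17.

17


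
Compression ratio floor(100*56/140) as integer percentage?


100*m/n = 100*56/140 ≈ 40.0.
floor = 40.

40


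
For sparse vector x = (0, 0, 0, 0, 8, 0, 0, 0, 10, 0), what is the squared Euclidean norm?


Non-zero entries: [(4, 8), (8, 10)]
Squares: [64, 100]
||x||_2^2 = sum = 164.

164


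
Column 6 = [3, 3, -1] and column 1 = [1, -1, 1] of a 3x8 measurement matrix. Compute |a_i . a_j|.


Inner product: 3*1 + 3*-1 + -1*1
Products: [3, -3, -1]
Sum = -1.
|dot| = 1.

1


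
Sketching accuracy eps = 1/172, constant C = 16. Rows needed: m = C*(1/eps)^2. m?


1/eps = 172.
(1/eps)^2 = 29584.
m = 16*29584 = 473344.

473344


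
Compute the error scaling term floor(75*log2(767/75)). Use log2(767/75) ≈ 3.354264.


log2(n/k) = log2(767/75) ≈ 3.354264.
k*log2(n/k) ≈ 75*3.354264 = 251.5698.
floor(251.5698) = 251.

251


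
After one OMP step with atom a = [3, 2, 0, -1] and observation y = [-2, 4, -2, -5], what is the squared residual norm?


a^T a = 14.
a^T y = 7.
coeff = 7/14 = 1/2.
||r||^2 = 91/2.

91/2


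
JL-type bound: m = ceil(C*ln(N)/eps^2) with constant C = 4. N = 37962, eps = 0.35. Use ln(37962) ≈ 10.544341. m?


ln(37962) ≈ 10.544341.
eps^2 = 0.35^2 = 0.1225.
C*ln(N)/eps^2 ≈ 4*10.544341/0.1225 ≈ 344.305.
m = ceil(344.305) = 345.

345


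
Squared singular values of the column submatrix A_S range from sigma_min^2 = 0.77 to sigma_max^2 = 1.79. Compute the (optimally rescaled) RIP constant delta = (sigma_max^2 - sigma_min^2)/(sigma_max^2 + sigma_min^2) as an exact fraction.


lambda_max - lambda_min = 1.79 - 0.77 = 1.02.
lambda_max + lambda_min = 1.79 + 0.77 = 2.56.
delta = 1.02/2.56 = 102/256 = 51/128.

51/128


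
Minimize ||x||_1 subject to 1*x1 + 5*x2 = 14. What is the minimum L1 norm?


Axis intercepts:
  x1 = 14, x2 = 0: L1 = 14
  x1 = 0, x2 = 14/5: L1 = 14/5
x* = (0, 14/5)
||x*||_1 = 14/5.

14/5


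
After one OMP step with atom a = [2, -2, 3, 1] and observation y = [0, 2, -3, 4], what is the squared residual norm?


a^T a = 18.
a^T y = -9.
coeff = -9/18 = -1/2.
||r||^2 = 49/2.

49/2


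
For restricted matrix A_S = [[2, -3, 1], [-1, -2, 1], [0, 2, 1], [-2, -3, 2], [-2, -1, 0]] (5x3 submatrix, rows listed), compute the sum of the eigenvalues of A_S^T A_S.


Sum of eigenvalues of A_S^T A_S = trace(A_S^T A_S) = sum of squared column norms of A_S.
A_S^T A_S diagonal: [13, 27, 7].
trace = 13 + 27 + 7 = 47.

47


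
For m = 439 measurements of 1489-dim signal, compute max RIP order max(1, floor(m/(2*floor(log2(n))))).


floor(log2(1489)) = 10.
2*10 = 20.
m/(2*floor(log2(n))) = 439/20 ≈ 21.95.
floor = 21.
k = max(1, 21) = 21.

21


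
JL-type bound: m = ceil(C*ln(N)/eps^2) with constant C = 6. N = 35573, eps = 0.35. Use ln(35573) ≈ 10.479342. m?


ln(35573) ≈ 10.479342.
eps^2 = 0.35^2 = 0.1225.
C*ln(N)/eps^2 ≈ 6*10.479342/0.1225 ≈ 513.2739.
m = ceil(513.2739) = 514.

514


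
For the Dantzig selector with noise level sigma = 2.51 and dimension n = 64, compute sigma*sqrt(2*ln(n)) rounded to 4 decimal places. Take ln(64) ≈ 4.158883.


ln(64) ≈ 4.158883.
2*ln(n) ≈ 8.317766.
sqrt(2*ln(n)) ≈ sqrt(8.317766) ≈ 2.884054.
threshold ≈ 2.51*2.884054 = 7.23897554 ≈ 7.2390.

7.2390


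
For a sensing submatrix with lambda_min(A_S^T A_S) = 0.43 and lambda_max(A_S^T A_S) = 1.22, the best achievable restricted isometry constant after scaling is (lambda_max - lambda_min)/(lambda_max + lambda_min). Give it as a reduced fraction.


lambda_max - lambda_min = 1.22 - 0.43 = 0.79.
lambda_max + lambda_min = 1.22 + 0.43 = 1.65.
delta = 0.79/1.65 = 79/165.

79/165


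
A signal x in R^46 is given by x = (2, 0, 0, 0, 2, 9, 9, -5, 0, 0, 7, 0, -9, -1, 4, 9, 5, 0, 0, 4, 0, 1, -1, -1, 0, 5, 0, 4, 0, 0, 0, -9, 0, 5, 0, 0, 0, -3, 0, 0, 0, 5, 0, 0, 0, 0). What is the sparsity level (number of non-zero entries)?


Non-zero positions: [0, 4, 5, 6, 7, 10, 12, 13, 14, 15, 16, 19, 21, 22, 23, 25, 27, 31, 33, 37, 41].
Sparsity = 21.

21


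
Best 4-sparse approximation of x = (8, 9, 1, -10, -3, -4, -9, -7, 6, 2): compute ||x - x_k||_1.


Sorted |x_i| descending: [10, 9, 9, 8, 7, 6, 4, 3, 2, 1]
Keep top 4: [10, 9, 9, 8]
Tail entries: [7, 6, 4, 3, 2, 1]
L1 error = sum of tail = 23.

23


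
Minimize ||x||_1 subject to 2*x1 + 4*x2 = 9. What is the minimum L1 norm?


Axis intercepts:
  x1 = 9/2, x2 = 0: L1 = 9/2
  x1 = 0, x2 = 9/4: L1 = 9/4
x* = (0, 9/4)
||x*||_1 = 9/4.

9/4


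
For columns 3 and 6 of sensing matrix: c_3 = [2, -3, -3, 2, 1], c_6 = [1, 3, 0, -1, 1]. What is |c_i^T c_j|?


Inner product: 2*1 + -3*3 + -3*0 + 2*-1 + 1*1
Products: [2, -9, 0, -2, 1]
Sum = -8.
|dot| = 8.

8


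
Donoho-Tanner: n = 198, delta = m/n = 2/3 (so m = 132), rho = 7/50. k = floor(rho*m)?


m = 2/3*198 = 132.
rho = 7/50.
rho*m = 7/50*132 = 18.48.
k = floor(18.48) = 18.

18


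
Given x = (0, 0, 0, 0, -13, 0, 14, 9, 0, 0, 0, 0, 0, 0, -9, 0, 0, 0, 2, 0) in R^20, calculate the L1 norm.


Non-zero entries: [(4, -13), (6, 14), (7, 9), (14, -9), (18, 2)]
Absolute values: [13, 14, 9, 9, 2]
||x||_1 = sum = 47.

47


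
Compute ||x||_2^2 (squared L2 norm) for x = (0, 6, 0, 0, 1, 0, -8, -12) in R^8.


Non-zero entries: [(1, 6), (4, 1), (6, -8), (7, -12)]
Squares: [36, 1, 64, 144]
||x||_2^2 = sum = 245.

245


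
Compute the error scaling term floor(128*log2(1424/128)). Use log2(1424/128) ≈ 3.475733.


log2(n/k) = log2(1424/128) ≈ 3.475733.
k*log2(n/k) ≈ 128*3.475733 = 444.893824.
floor(444.893824) = 444.

444


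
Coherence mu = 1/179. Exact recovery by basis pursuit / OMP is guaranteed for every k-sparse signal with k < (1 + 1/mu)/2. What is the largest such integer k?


1/mu = 179.
1 + 1/mu = 180.
(1 + 1/mu)/2 = 90 is an integer and the inequality is strict, so k_max = 90 - 1 = 89.

89


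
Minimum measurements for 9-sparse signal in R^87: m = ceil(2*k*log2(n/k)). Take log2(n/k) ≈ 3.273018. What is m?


log2(n/k) = log2(87/9) ≈ 3.273018.
2*k*log2(n/k) ≈ 2*9*3.273018 = 58.914324.
m = ceil(58.914324) = 59.

59


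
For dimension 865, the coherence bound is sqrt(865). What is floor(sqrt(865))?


29^2 = 841 <= 865 < 900 = 30^2, so 29 <= sqrt(865) < 30.
floor(sqrt(865)) = 29.

29


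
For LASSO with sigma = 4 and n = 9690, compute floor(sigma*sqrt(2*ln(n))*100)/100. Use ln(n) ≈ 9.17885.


ln(9690) ≈ 9.17885.
2*ln(n) ≈ 18.3577.
sqrt(2*ln(n)) ≈ sqrt(18.3577) ≈ 4.284589.
lambda ≈ 4*4.284589 = 17.138356.
floor(lambda*100)/100 = 17.13.

17.13
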